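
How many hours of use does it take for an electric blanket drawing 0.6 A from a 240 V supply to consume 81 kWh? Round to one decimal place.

Power = 0.6 A × 240 V = 144 W = 0.144 kW
Hours = 81 kWh ÷ 0.144 kW = 562.5 h

562.5 h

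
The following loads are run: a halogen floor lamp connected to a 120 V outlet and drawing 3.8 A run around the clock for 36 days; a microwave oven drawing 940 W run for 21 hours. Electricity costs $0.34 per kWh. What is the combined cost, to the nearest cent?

halogen floor lamp: Power = 3.8 A × 120 V = 456 W = 0.456 kW
halogen floor lamp: Runtime = 24 h × 36 = 864 h
halogen floor lamp: 0.456 kW × 864 h = 393.984 kWh
microwave oven: 0.94 kW × 21 h = 19.74 kWh
Total energy = 413.724 kWh
Cost = 413.724 × $0.34 = $140.67

$140.67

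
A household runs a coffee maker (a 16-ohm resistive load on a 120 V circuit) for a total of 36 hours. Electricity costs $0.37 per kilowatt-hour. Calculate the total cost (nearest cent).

Power = V²/R = 120²/16 = 900 W = 0.9 kW
Energy = 0.9 kW × 36 h = 32.4 kWh
Cost = 32.4 kWh × $0.37/kWh = $11.99

$11.99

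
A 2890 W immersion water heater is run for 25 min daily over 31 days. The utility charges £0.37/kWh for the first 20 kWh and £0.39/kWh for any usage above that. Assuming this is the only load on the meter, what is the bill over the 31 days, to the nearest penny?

£14.16

Runtime = 25 min × 31 = 775 min = 12.916666… h
Energy = 2.89 kW × 12.916666… h = 37.329166… kWh
Tier 1 (0–20 kWh): 20 × £0.37 = £7.4
Above 20 kWh: 17.329166… × £0.39 = £6.758375
Bill = £14.16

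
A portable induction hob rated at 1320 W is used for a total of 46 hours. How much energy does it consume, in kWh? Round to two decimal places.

Energy = 1.32 kW × 46 h = 60.72 kWh

60.72 kWh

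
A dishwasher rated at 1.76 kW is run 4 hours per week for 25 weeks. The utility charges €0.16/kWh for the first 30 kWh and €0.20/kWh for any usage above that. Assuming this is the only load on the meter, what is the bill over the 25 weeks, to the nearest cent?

Runtime = 4 h/week × 25 weeks = 100 h
Energy = 1.76 kW × 100 h = 176 kWh
Tier 1 (0–30 kWh): 30 × €0.16 = €4.8
Above 30 kWh: 146 × €0.20 = €29.2
Bill = €34.00

€34.00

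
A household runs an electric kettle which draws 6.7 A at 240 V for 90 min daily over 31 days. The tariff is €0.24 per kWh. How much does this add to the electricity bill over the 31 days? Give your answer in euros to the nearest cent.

Power = 6.7 A × 240 V = 1608 W = 1.608 kW
Runtime = 90 min × 31 = 2790 min = 46.5 h
Energy = 1.608 kW × 46.5 h = 74.772 kWh
Cost = 74.772 kWh × €0.24/kWh = €17.95

€17.95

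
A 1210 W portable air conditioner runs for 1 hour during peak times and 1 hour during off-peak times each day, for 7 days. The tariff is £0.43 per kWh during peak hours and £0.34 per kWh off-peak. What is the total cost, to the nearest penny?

Peak energy = 1.21 kW × 1 h × 7 = 8.47 kWh
Off-peak energy = 1.21 kW × 1 h × 7 = 8.47 kWh
Cost = 8.47 × £0.43 + 8.47 × £0.34 = £3.6421 + £2.8798 = £6.52

£6.52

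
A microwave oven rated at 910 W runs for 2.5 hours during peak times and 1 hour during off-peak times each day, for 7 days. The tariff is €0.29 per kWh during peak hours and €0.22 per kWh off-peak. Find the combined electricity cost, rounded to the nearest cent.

Peak energy = 0.91 kW × 2.5 h × 7 = 15.925 kWh
Off-peak energy = 0.91 kW × 1 h × 7 = 6.37 kWh
Cost = 15.925 × €0.29 + 6.37 × €0.22 = €4.61825 + €1.4014 = €6.02

€6.02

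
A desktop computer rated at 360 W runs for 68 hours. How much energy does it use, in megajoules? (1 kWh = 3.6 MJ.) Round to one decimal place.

Energy = 0.36 kW × 68 h = 24.48 kWh
= 24.48 × 3.6 MJ = 88.1 MJ

88.1 MJ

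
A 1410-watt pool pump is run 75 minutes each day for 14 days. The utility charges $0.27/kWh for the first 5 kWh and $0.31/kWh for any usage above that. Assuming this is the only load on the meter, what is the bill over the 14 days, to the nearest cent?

$7.45

Runtime = 75 min × 14 = 1050 min = 17.5 h
Energy = 1.41 kW × 17.5 h = 24.675 kWh
Tier 1 (0–5 kWh): 5 × $0.27 = $1.35
Above 5 kWh: 19.675 × $0.31 = $6.09925
Bill = $7.45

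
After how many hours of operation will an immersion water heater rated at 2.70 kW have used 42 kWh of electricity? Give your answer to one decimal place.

Hours = 42 kWh ÷ 2.7 kW = 15.6 h

15.6 h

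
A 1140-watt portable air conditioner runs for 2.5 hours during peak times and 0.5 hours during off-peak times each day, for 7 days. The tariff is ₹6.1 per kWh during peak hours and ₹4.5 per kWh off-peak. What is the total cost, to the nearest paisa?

Peak energy = 1.14 kW × 2.5 h × 7 = 19.95 kWh
Off-peak energy = 1.14 kW × 0.5 h × 7 = 3.99 kWh
Cost = 19.95 × ₹6.1 + 3.99 × ₹4.5 = ₹121.695 + ₹17.955 = ₹139.65

₹139.65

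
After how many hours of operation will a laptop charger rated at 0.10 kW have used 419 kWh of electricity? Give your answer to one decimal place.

Hours = 419 kWh ÷ 0.1 kW = 4190.0 h

4190.0 h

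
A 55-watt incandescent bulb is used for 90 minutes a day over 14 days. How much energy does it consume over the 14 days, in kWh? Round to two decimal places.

Runtime = 90 min × 14 = 1260 min = 21 h
Energy = 0.055 kW × 21 h = 1.155 kWh ≈ 1.16 kWh

1.16 kWh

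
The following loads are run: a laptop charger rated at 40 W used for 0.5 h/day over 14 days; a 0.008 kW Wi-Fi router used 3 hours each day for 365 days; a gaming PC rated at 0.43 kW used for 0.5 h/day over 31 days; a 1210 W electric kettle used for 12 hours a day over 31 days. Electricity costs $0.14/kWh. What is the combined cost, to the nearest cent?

$65.22

laptop charger: Runtime = 0.5 h/day × 14 days = 7 h
laptop charger: 0.04 kW × 7 h = 0.28 kWh
Wi-Fi router: Runtime = 3 h/day × 365 days = 1095 h
Wi-Fi router: 0.008 kW × 1095 h = 8.76 kWh
gaming PC: Runtime = 0.5 h/day × 31 days = 15.5 h
gaming PC: 0.43 kW × 15.5 h = 6.665 kWh
electric kettle: Runtime = 12 h/day × 31 days = 372 h
electric kettle: 1.21 kW × 372 h = 450.12 kWh
Total energy = 465.825 kWh
Cost = 465.825 × $0.14 = $65.22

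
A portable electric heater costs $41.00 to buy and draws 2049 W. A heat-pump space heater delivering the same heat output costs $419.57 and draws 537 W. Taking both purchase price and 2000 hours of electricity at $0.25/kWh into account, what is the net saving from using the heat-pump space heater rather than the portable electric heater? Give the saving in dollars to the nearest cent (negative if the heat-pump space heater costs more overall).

$377.43

portable electric heater: $41.00 + (2049/1000) kW × 2000 h × $0.25 = $41.00 + $1024.5 = $1065.5
heat-pump space heater: $419.57 + (537/1000) kW × 2000 h × $0.25 = $419.57 + $268.5 = $688.07
Saving = $1065.5 − $688.07 = $377.43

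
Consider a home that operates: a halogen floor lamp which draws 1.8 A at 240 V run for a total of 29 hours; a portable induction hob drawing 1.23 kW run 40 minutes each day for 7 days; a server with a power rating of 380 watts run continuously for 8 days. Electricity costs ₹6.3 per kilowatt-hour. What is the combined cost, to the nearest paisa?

₹574.74

halogen floor lamp: Power = 1.8 A × 240 V = 432 W = 0.432 kW
halogen floor lamp: 0.432 kW × 29 h = 12.528 kWh
portable induction hob: Runtime = 40 min × 7 = 280 min = 4.666666… h
portable induction hob: 1.23 kW × 4.666666… h = 5.74 kWh
server: Runtime = 24 h × 8 = 192 h
server: 0.38 kW × 192 h = 72.96 kWh
Total energy = 91.228 kWh
Cost = 91.228 × ₹6.3 = ₹574.74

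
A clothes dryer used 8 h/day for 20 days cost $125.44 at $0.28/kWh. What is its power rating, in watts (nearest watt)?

Energy = $125.44 ÷ $0.28/kWh = 448 kWh
Runtime = 8 h/day × 20 days = 160 h
Power = 448 kWh ÷ 160 h = 2.8 kW = 2800 W

2800 W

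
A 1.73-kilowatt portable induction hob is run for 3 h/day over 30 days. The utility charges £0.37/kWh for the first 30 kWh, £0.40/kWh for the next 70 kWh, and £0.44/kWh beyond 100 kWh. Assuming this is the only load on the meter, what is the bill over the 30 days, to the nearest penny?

£63.61

Runtime = 3 h/day × 30 days = 90 h
Energy = 1.73 kW × 90 h = 155.7 kWh
Tier 1 (0–30 kWh): 30 × £0.37 = £11.1
Tier 2 (30–100 kWh): 70 × £0.40 = £28
Above 100 kWh: 55.7 × £0.44 = £24.508
Bill = £63.61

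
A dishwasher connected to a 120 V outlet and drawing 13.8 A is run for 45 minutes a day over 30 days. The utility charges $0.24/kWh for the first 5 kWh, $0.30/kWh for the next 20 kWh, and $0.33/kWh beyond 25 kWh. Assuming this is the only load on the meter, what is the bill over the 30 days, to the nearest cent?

$11.25

Power = 13.8 A × 120 V = 1656 W = 1.656 kW
Runtime = 45 min × 30 = 1350 min = 22.5 h
Energy = 1.656 kW × 22.5 h = 37.26 kWh
Tier 1 (0–5 kWh): 5 × $0.24 = $1.2
Tier 2 (5–25 kWh): 20 × $0.30 = $6
Above 25 kWh: 12.26 × $0.33 = $4.0458
Bill = $11.25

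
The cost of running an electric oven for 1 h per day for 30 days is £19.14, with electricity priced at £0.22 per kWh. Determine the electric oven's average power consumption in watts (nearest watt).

Energy = £19.14 ÷ £0.22/kWh = 87 kWh
Runtime = 1 h/day × 30 days = 30 h
Power = 87 kWh ÷ 30 h = 2.9 kW = 2900 W

2900 W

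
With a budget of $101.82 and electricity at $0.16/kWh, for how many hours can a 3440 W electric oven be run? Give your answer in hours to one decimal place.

Energy available = $101.82 ÷ $0.16/kWh = 636.375 kWh
Hours = 636.375 kWh ÷ 3.44 kW = 185.0 h

185.0 h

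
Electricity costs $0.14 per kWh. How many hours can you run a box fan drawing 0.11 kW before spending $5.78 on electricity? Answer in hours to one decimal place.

Energy available = $5.78 ÷ $0.14/kWh = 41.2857 kWh
Hours = 41.2857 kWh ÷ 0.11 kW = 375.3 h

375.3 h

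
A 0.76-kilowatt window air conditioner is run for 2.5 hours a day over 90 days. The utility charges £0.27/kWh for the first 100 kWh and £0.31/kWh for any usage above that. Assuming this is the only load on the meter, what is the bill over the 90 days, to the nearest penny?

£49.01

Runtime = 2.5 h/day × 90 days = 225 h
Energy = 0.76 kW × 225 h = 171 kWh
Tier 1 (0–100 kWh): 100 × £0.27 = £27
Above 100 kWh: 71 × £0.31 = £22.01
Bill = £49.01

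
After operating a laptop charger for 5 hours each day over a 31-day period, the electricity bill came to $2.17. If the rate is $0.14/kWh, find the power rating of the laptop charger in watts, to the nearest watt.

Energy = $2.17 ÷ $0.14/kWh = 15.5 kWh
Runtime = 5 h/day × 31 days = 155 h
Power = 15.5 kWh ÷ 155 h = 0.1 kW = 100 W

100 W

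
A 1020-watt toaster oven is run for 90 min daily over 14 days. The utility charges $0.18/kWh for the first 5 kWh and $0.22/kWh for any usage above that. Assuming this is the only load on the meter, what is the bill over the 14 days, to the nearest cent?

Runtime = 90 min × 14 = 1260 min = 21 h
Energy = 1.02 kW × 21 h = 21.42 kWh
Tier 1 (0–5 kWh): 5 × $0.18 = $0.9
Above 5 kWh: 16.42 × $0.22 = $3.6124
Bill = $4.51

$4.51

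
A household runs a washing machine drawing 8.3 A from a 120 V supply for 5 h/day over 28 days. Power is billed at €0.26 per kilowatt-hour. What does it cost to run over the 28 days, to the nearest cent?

€36.25

Power = 8.3 A × 120 V = 996 W = 0.996 kW
Runtime = 5 h/day × 28 days = 140 h
Energy = 0.996 kW × 140 h = 139.44 kWh
Cost = 139.44 kWh × €0.26/kWh = €36.25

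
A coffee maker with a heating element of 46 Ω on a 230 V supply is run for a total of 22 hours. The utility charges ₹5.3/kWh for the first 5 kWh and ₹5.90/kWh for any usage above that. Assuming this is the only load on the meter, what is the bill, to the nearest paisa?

Power = V²/R = 230²/46 = 1150 W = 1.15 kW
Energy = 1.15 kW × 22 h = 25.3 kWh
Tier 1 (0–5 kWh): 5 × ₹5.3 = ₹26.5
Above 5 kWh: 20.3 × ₹5.90 = ₹119.77
Bill = ₹146.27

₹146.27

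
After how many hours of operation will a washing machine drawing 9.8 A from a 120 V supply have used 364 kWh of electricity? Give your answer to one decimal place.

309.5 h

Power = 9.8 A × 120 V = 1176 W = 1.176 kW
Hours = 364 kWh ÷ 1.176 kW = 309.5 h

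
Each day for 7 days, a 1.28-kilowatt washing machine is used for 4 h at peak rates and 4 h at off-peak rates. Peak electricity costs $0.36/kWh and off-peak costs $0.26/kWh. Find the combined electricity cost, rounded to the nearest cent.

$22.22

Peak energy = 1.28 kW × 4 h × 7 = 35.84 kWh
Off-peak energy = 1.28 kW × 4 h × 7 = 35.84 kWh
Cost = 35.84 × $0.36 + 35.84 × $0.26 = $12.9024 + $9.3184 = $22.22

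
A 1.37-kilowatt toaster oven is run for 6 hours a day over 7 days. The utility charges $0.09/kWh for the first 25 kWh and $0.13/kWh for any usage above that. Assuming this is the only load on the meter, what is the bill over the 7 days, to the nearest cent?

Runtime = 6 h/day × 7 days = 42 h
Energy = 1.37 kW × 42 h = 57.54 kWh
Tier 1 (0–25 kWh): 25 × $0.09 = $2.25
Above 25 kWh: 32.54 × $0.13 = $4.2302
Bill = $6.48

$6.48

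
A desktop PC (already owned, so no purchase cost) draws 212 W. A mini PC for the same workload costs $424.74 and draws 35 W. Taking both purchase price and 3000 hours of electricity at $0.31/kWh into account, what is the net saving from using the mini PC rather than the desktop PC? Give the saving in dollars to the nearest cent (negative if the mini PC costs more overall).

-$260.13

desktop PC: $0.00 + (212/1000) kW × 3000 h × $0.31 = $0.00 + $197.16 = $197.16
mini PC: $424.74 + (35/1000) kW × 3000 h × $0.31 = $424.74 + $32.55 = $457.29
Saving = $197.16 − $457.29 = −$260.13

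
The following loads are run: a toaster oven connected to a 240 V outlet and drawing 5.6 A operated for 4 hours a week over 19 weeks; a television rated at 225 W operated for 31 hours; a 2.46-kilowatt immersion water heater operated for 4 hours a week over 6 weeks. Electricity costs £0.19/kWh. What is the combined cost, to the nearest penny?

toaster oven: Power = 5.6 A × 240 V = 1344 W = 1.344 kW
toaster oven: Runtime = 4 h/week × 19 weeks = 76 h
toaster oven: 1.344 kW × 76 h = 102.144 kWh
television: 0.225 kW × 31 h = 6.975 kWh
immersion water heater: Runtime = 4 h/week × 6 weeks = 24 h
immersion water heater: 2.46 kW × 24 h = 59.04 kWh
Total energy = 168.159 kWh
Cost = 168.159 × £0.19 = £31.95

£31.95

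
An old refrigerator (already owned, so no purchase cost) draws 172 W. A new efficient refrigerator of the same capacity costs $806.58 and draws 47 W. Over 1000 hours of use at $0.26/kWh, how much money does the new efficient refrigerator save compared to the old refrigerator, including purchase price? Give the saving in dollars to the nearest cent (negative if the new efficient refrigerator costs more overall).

old refrigerator: $0.00 + (172/1000) kW × 1000 h × $0.26 = $0.00 + $44.72 = $44.72
new efficient refrigerator: $806.58 + (47/1000) kW × 1000 h × $0.26 = $806.58 + $12.22 = $818.8
Saving = $44.72 − $818.8 = −$774.08

-$774.08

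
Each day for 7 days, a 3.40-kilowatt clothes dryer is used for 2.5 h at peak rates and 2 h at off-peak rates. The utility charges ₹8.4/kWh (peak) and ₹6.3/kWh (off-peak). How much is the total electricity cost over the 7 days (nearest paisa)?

₹799.68

Peak energy = 3.4 kW × 2.5 h × 7 = 59.5 kWh
Off-peak energy = 3.4 kW × 2 h × 7 = 47.6 kWh
Cost = 59.5 × ₹8.4 + 47.6 × ₹6.3 = ₹499.8 + ₹299.88 = ₹799.68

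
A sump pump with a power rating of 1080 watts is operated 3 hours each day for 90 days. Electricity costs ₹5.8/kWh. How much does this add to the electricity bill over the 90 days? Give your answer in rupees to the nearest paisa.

₹1691.28

Runtime = 3 h/day × 90 days = 270 h
Energy = 1.08 kW × 270 h = 291.6 kWh
Cost = 291.6 kWh × ₹5.8/kWh = ₹1691.28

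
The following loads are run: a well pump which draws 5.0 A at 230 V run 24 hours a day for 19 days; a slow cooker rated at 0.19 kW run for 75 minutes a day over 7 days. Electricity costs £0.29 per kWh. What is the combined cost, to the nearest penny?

well pump: Power = 5.0 A × 230 V = 1150 W = 1.15 kW
well pump: Runtime = 24 h × 19 = 456 h
well pump: 1.15 kW × 456 h = 524.4 kWh
slow cooker: Runtime = 75 min × 7 = 525 min = 8.75 h
slow cooker: 0.19 kW × 8.75 h = 1.6625 kWh
Total energy = 526.0625 kWh
Cost = 526.0625 × £0.29 = £152.56

£152.56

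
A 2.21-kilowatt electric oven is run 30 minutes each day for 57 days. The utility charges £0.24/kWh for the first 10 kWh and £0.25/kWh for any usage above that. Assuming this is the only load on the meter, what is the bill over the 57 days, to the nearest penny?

£15.65

Runtime = 30 min × 57 = 1710 min = 28.5 h
Energy = 2.21 kW × 28.5 h = 62.985 kWh
Tier 1 (0–10 kWh): 10 × £0.24 = £2.4
Above 10 kWh: 52.985 × £0.25 = £13.24625
Bill = £15.65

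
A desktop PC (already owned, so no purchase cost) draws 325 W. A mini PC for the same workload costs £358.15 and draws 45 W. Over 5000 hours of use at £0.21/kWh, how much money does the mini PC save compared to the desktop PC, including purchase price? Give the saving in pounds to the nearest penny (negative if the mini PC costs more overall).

desktop PC: £0.00 + (325/1000) kW × 5000 h × £0.21 = £0.00 + £341.25 = £341.25
mini PC: £358.15 + (45/1000) kW × 5000 h × £0.21 = £358.15 + £47.25 = £405.4
Saving = £341.25 − £405.4 = −£64.15

-£64.15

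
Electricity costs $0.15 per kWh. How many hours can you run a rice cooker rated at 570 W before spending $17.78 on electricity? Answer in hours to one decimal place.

208.0 h

Energy available = $17.78 ÷ $0.15/kWh = 118.5333 kWh
Hours = 118.5333 kWh ÷ 0.57 kW = 208.0 h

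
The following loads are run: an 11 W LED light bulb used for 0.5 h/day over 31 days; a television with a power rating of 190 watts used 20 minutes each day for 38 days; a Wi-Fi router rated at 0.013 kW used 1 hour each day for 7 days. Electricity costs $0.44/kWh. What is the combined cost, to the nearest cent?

$1.17

LED light bulb: Runtime = 0.5 h/day × 31 days = 15.5 h
LED light bulb: 0.011 kW × 15.5 h = 0.1705 kWh
television: Runtime = 20 min × 38 = 760 min = 12.666666… h
television: 0.19 kW × 12.666666… h = 2.406666… kWh
Wi-Fi router: Runtime = 1 h/day × 7 days = 7 h
Wi-Fi router: 0.013 kW × 7 h = 0.091 kWh
Total energy = 2.668166… kWh
Cost = 2.668166… × $0.44 = $1.17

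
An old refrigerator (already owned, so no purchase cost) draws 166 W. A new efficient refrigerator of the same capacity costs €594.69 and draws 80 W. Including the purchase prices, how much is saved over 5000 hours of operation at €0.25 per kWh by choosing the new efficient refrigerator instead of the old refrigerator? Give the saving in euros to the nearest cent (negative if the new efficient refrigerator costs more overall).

old refrigerator: €0.00 + (166/1000) kW × 5000 h × €0.25 = €0.00 + €207.5 = €207.5
new efficient refrigerator: €594.69 + (80/1000) kW × 5000 h × €0.25 = €594.69 + €100 = €694.69
Saving = €207.5 − €694.69 = −€487.19

-€487.19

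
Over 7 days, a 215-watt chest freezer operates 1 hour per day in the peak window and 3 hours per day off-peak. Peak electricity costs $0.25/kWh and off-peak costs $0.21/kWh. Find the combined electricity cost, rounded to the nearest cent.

Peak energy = 0.215 kW × 1 h × 7 = 1.505 kWh
Off-peak energy = 0.215 kW × 3 h × 7 = 4.515 kWh
Cost = 1.505 × $0.25 + 4.515 × $0.21 = $0.37625 + $0.94815 = $1.32

$1.32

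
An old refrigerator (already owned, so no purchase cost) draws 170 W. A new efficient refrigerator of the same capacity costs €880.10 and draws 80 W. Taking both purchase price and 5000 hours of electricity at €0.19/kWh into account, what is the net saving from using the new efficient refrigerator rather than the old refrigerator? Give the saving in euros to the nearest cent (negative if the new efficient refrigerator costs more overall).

-€794.60

old refrigerator: €0.00 + (170/1000) kW × 5000 h × €0.19 = €0.00 + €161.5 = €161.5
new efficient refrigerator: €880.10 + (80/1000) kW × 5000 h × €0.19 = €880.10 + €76 = €956.1
Saving = €161.5 − €956.1 = −€794.6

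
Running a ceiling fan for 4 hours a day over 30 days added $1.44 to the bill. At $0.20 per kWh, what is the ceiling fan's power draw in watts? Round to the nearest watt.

60 W

Energy = $1.44 ÷ $0.20/kWh = 7.2 kWh
Runtime = 4 h/day × 30 days = 120 h
Power = 7.2 kWh ÷ 120 h = 0.06 kW = 60 W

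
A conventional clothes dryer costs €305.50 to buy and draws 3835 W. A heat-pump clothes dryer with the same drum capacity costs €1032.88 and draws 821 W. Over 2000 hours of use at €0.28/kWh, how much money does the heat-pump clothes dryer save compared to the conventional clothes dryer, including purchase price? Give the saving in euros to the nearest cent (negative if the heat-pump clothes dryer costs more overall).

conventional clothes dryer: €305.50 + (3835/1000) kW × 2000 h × €0.28 = €305.50 + €2147.6 = €2453.1
heat-pump clothes dryer: €1032.88 + (821/1000) kW × 2000 h × €0.28 = €1032.88 + €459.76 = €1492.64
Saving = €2453.1 − €1492.64 = €960.46

€960.46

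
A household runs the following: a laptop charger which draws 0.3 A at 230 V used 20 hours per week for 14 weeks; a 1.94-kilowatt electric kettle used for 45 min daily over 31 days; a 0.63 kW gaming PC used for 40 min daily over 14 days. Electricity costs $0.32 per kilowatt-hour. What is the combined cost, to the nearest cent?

laptop charger: Power = 0.3 A × 230 V = 69 W = 0.069 kW
laptop charger: Runtime = 20 h/week × 14 weeks = 280 h
laptop charger: 0.069 kW × 280 h = 19.32 kWh
electric kettle: Runtime = 45 min × 31 = 1395 min = 23.25 h
electric kettle: 1.94 kW × 23.25 h = 45.105 kWh
gaming PC: Runtime = 40 min × 14 = 560 min = 9.333333… h
gaming PC: 0.63 kW × 9.333333… h = 5.88 kWh
Total energy = 70.305 kWh
Cost = 70.305 × $0.32 = $22.50

$22.50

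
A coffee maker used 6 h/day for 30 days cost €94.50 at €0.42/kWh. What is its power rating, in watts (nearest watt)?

1250 W

Energy = €94.50 ÷ €0.42/kWh = 225 kWh
Runtime = 6 h/day × 30 days = 180 h
Power = 225 kWh ÷ 180 h = 1.25 kW = 1250 W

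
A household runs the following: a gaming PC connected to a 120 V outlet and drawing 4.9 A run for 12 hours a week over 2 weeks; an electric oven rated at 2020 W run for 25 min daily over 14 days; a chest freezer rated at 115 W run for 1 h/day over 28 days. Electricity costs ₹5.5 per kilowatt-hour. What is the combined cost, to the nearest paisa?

₹160.13

gaming PC: Power = 4.9 A × 120 V = 588 W = 0.588 kW
gaming PC: Runtime = 12 h/week × 2 weeks = 24 h
gaming PC: 0.588 kW × 24 h = 14.112 kWh
electric oven: Runtime = 25 min × 14 = 350 min = 5.833333… h
electric oven: 2.02 kW × 5.833333… h = 11.783333… kWh
chest freezer: Runtime = 1 h/day × 28 days = 28 h
chest freezer: 0.115 kW × 28 h = 3.22 kWh
Total energy = 29.115333… kWh
Cost = 29.115333… × ₹5.5 = ₹160.13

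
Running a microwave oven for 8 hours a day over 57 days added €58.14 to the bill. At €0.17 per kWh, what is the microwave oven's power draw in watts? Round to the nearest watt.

Energy = €58.14 ÷ €0.17/kWh = 342 kWh
Runtime = 8 h/day × 57 days = 456 h
Power = 342 kWh ÷ 456 h = 0.75 kW = 750 W

750 W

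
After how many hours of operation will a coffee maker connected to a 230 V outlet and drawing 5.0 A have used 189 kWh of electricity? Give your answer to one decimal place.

164.3 h

Power = 5.0 A × 230 V = 1150 W = 1.15 kW
Hours = 189 kWh ÷ 1.15 kW = 164.3 h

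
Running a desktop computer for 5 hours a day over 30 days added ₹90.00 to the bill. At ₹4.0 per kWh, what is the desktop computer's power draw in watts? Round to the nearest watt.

150 W

Energy = ₹90.00 ÷ ₹4.0/kWh = 22.5 kWh
Runtime = 5 h/day × 30 days = 150 h
Power = 22.5 kWh ÷ 150 h = 0.15 kW = 150 W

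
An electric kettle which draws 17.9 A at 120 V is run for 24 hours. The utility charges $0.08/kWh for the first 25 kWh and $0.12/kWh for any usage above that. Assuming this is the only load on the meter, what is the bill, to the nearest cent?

Power = 17.9 A × 120 V = 2148 W = 2.148 kW
Energy = 2.148 kW × 24 h = 51.552 kWh
Tier 1 (0–25 kWh): 25 × $0.08 = $2
Above 25 kWh: 26.552 × $0.12 = $3.18624
Bill = $5.19

$5.19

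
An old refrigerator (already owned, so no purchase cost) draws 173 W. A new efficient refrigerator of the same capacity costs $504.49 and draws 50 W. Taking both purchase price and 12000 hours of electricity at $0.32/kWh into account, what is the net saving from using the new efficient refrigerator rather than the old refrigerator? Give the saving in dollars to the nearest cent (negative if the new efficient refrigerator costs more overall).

-$32.17

old refrigerator: $0.00 + (173/1000) kW × 12000 h × $0.32 = $0.00 + $664.32 = $664.32
new efficient refrigerator: $504.49 + (50/1000) kW × 12000 h × $0.32 = $504.49 + $192 = $696.49
Saving = $664.32 − $696.49 = −$32.17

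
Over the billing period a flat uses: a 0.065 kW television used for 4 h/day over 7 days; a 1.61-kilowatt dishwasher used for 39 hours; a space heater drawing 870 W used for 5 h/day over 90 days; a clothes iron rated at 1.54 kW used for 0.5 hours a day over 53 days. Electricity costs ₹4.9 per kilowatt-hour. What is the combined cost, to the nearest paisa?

television: Runtime = 4 h/day × 7 days = 28 h
television: 0.065 kW × 28 h = 1.82 kWh
dishwasher: 1.61 kW × 39 h = 62.79 kWh
space heater: Runtime = 5 h/day × 90 days = 450 h
space heater: 0.87 kW × 450 h = 391.5 kWh
clothes iron: Runtime = 0.5 h/day × 53 days = 26.5 h
clothes iron: 1.54 kW × 26.5 h = 40.81 kWh
Total energy = 496.92 kWh
Cost = 496.92 × ₹4.9 = ₹2434.91

₹2434.91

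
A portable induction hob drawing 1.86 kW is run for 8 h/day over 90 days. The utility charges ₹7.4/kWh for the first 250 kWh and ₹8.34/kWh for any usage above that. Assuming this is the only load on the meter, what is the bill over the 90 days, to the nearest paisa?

Runtime = 8 h/day × 90 days = 720 h
Energy = 1.86 kW × 720 h = 1339.2 kWh
Tier 1 (0–250 kWh): 250 × ₹7.4 = ₹1850
Above 250 kWh: 1089.2 × ₹8.34 = ₹9083.928
Bill = ₹10933.93

₹10933.93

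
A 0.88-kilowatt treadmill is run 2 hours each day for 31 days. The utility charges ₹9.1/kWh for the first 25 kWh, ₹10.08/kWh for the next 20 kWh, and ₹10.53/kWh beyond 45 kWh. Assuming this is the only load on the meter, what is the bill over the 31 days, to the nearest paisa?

Runtime = 2 h/day × 31 days = 62 h
Energy = 0.88 kW × 62 h = 54.56 kWh
Tier 1 (0–25 kWh): 25 × ₹9.1 = ₹227.5
Tier 2 (25–45 kWh): 20 × ₹10.08 = ₹201.6
Above 45 kWh: 9.56 × ₹10.53 = ₹100.6668
Bill = ₹529.77

₹529.77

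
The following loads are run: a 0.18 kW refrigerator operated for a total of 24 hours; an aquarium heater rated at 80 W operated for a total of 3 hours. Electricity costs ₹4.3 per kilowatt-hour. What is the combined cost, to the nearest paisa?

₹19.61

refrigerator: 0.18 kW × 24 h = 4.32 kWh
aquarium heater: 0.08 kW × 3 h = 0.24 kWh
Total energy = 4.56 kWh
Cost = 4.56 × ₹4.3 = ₹19.61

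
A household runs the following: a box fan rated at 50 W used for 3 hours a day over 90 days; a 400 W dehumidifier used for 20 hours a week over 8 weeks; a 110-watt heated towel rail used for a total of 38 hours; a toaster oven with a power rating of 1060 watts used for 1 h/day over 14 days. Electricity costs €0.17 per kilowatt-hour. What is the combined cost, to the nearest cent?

€16.41

box fan: Runtime = 3 h/day × 90 days = 270 h
box fan: 0.05 kW × 270 h = 13.5 kWh
dehumidifier: Runtime = 20 h/week × 8 weeks = 160 h
dehumidifier: 0.4 kW × 160 h = 64 kWh
heated towel rail: 0.11 kW × 38 h = 4.18 kWh
toaster oven: Runtime = 1 h/day × 14 days = 14 h
toaster oven: 1.06 kW × 14 h = 14.84 kWh
Total energy = 96.52 kWh
Cost = 96.52 × €0.17 = €16.41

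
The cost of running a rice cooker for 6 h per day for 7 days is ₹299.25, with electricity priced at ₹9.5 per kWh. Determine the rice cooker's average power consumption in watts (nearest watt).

Energy = ₹299.25 ÷ ₹9.5/kWh = 31.5 kWh
Runtime = 6 h/day × 7 days = 42 h
Power = 31.5 kWh ÷ 42 h = 0.75 kW = 750 W

750 W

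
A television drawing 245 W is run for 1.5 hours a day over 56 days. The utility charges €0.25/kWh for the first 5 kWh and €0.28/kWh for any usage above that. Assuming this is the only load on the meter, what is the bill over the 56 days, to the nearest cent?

Runtime = 1.5 h/day × 56 days = 84 h
Energy = 0.245 kW × 84 h = 20.58 kWh
Tier 1 (0–5 kWh): 5 × €0.25 = €1.25
Above 5 kWh: 15.58 × €0.28 = €4.3624
Bill = €5.61

€5.61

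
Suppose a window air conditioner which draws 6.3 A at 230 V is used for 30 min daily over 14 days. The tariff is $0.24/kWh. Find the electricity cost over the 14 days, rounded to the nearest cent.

$2.43

Power = 6.3 A × 230 V = 1449 W = 1.449 kW
Runtime = 30 min × 14 = 420 min = 7 h
Energy = 1.449 kW × 7 h = 10.143 kWh
Cost = 10.143 kWh × $0.24/kWh = $2.43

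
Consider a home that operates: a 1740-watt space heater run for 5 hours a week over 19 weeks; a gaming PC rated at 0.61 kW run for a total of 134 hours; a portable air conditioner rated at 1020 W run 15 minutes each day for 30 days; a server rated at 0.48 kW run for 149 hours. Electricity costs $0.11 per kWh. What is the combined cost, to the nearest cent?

space heater: Runtime = 5 h/week × 19 weeks = 95 h
space heater: 1.74 kW × 95 h = 165.3 kWh
gaming PC: 0.61 kW × 134 h = 81.74 kWh
portable air conditioner: Runtime = 15 min × 30 = 450 min = 7.5 h
portable air conditioner: 1.02 kW × 7.5 h = 7.65 kWh
server: 0.48 kW × 149 h = 71.52 kWh
Total energy = 326.21 kWh
Cost = 326.21 × $0.11 = $35.88

$35.88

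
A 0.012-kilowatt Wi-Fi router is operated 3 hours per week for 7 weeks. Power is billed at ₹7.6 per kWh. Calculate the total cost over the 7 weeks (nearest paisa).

₹1.92

Runtime = 3 h/week × 7 weeks = 21 h
Energy = 0.012 kW × 21 h = 0.252 kWh
Cost = 0.252 kWh × ₹7.6/kWh = ₹1.92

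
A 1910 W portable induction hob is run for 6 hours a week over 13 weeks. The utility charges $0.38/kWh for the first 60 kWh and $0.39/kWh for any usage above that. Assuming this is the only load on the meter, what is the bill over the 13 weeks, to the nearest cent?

$57.50

Runtime = 6 h/week × 13 weeks = 78 h
Energy = 1.91 kW × 78 h = 148.98 kWh
Tier 1 (0–60 kWh): 60 × $0.38 = $22.8
Above 60 kWh: 88.98 × $0.39 = $34.7022
Bill = $57.50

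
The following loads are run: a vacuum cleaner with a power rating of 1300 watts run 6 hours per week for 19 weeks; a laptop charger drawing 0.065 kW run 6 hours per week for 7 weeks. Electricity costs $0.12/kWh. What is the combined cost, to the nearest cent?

$18.11

vacuum cleaner: Runtime = 6 h/week × 19 weeks = 114 h
vacuum cleaner: 1.3 kW × 114 h = 148.2 kWh
laptop charger: Runtime = 6 h/week × 7 weeks = 42 h
laptop charger: 0.065 kW × 42 h = 2.73 kWh
Total energy = 150.93 kWh
Cost = 150.93 × $0.12 = $18.11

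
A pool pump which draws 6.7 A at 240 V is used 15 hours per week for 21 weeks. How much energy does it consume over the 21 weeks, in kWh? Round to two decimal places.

506.52 kWh

Power = 6.7 A × 240 V = 1608 W = 1.608 kW
Runtime = 15 h/week × 21 weeks = 315 h
Energy = 1.608 kW × 315 h = 506.52 kWh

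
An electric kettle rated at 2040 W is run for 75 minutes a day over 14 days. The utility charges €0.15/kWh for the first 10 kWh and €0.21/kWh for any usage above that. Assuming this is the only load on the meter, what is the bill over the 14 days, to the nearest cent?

Runtime = 75 min × 14 = 1050 min = 17.5 h
Energy = 2.04 kW × 17.5 h = 35.7 kWh
Tier 1 (0–10 kWh): 10 × €0.15 = €1.5
Above 10 kWh: 25.7 × €0.21 = €5.397
Bill = €6.90

€6.90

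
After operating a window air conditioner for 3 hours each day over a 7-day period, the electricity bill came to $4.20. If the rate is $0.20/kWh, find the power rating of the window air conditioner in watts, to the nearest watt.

Energy = $4.20 ÷ $0.20/kWh = 21 kWh
Runtime = 3 h/day × 7 days = 21 h
Power = 21 kWh ÷ 21 h = 1 kW = 1000 W

1000 W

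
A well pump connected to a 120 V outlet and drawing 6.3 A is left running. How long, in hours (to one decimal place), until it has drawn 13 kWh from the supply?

17.2 h

Power = 6.3 A × 120 V = 756 W = 0.756 kW
Hours = 13 kWh ÷ 0.756 kW = 17.2 h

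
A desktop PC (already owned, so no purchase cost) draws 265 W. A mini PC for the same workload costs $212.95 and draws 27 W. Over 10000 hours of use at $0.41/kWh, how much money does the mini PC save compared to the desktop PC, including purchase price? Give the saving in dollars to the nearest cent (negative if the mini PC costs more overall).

$762.85

desktop PC: $0.00 + (265/1000) kW × 10000 h × $0.41 = $0.00 + $1086.5 = $1086.5
mini PC: $212.95 + (27/1000) kW × 10000 h × $0.41 = $212.95 + $110.7 = $323.65
Saving = $1086.5 − $323.65 = $762.85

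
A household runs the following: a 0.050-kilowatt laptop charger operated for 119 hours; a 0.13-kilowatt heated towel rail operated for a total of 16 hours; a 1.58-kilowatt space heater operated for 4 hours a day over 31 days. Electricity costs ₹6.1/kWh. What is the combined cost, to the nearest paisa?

laptop charger: 0.05 kW × 119 h = 5.95 kWh
heated towel rail: 0.13 kW × 16 h = 2.08 kWh
space heater: Runtime = 4 h/day × 31 days = 124 h
space heater: 1.58 kW × 124 h = 195.92 kWh
Total energy = 203.95 kWh
Cost = 203.95 × ₹6.1 = ₹1244.10

₹1244.10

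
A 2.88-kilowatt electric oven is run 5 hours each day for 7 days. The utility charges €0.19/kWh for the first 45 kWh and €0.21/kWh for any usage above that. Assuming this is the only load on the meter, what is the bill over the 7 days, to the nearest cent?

Runtime = 5 h/day × 7 days = 35 h
Energy = 2.88 kW × 35 h = 100.8 kWh
Tier 1 (0–45 kWh): 45 × €0.19 = €8.55
Above 45 kWh: 55.8 × €0.21 = €11.718
Bill = €20.27

€20.27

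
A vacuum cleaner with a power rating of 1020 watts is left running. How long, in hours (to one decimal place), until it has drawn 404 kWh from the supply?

Hours = 404 kWh ÷ 1.02 kW = 396.1 h

396.1 h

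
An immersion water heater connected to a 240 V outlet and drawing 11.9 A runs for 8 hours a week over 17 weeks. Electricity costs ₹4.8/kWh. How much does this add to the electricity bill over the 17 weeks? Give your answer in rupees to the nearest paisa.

Power = 11.9 A × 240 V = 2856 W = 2.856 kW
Runtime = 8 h/week × 17 weeks = 136 h
Energy = 2.856 kW × 136 h = 388.416 kWh
Cost = 388.416 kWh × ₹4.8/kWh = ₹1864.40

₹1864.40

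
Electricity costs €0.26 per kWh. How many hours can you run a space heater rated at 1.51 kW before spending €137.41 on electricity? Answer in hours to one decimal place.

350.0 h

Energy available = €137.41 ÷ €0.26/kWh = 528.5 kWh
Hours = 528.5 kWh ÷ 1.51 kW = 350.0 h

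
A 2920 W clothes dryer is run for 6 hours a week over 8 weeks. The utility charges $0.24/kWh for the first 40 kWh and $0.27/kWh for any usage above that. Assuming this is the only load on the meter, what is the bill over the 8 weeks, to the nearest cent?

$36.64

Runtime = 6 h/week × 8 weeks = 48 h
Energy = 2.92 kW × 48 h = 140.16 kWh
Tier 1 (0–40 kWh): 40 × $0.24 = $9.6
Above 40 kWh: 100.16 × $0.27 = $27.0432
Bill = $36.64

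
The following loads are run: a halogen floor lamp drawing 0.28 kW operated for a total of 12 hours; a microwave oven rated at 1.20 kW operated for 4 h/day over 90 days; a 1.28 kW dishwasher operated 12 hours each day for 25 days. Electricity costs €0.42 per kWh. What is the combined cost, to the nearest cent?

€344.13

halogen floor lamp: 0.28 kW × 12 h = 3.36 kWh
microwave oven: Runtime = 4 h/day × 90 days = 360 h
microwave oven: 1.2 kW × 360 h = 432 kWh
dishwasher: Runtime = 12 h/day × 25 days = 300 h
dishwasher: 1.28 kW × 300 h = 384 kWh
Total energy = 819.36 kWh
Cost = 819.36 × €0.42 = €344.13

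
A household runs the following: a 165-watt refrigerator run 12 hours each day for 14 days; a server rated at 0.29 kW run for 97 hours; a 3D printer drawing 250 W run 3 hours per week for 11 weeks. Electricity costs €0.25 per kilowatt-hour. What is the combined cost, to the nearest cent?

refrigerator: Runtime = 12 h/day × 14 days = 168 h
refrigerator: 0.165 kW × 168 h = 27.72 kWh
server: 0.29 kW × 97 h = 28.13 kWh
3D printer: Runtime = 3 h/week × 11 weeks = 33 h
3D printer: 0.25 kW × 33 h = 8.25 kWh
Total energy = 64.1 kWh
Cost = 64.1 × €0.25 = €16.03

€16.03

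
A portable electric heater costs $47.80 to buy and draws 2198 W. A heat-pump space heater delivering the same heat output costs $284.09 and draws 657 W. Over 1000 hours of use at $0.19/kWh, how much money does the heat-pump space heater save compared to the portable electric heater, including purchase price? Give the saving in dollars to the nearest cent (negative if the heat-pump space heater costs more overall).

$56.50

portable electric heater: $47.80 + (2198/1000) kW × 1000 h × $0.19 = $47.80 + $417.62 = $465.42
heat-pump space heater: $284.09 + (657/1000) kW × 1000 h × $0.19 = $284.09 + $124.83 = $408.92
Saving = $465.42 − $408.92 = $56.5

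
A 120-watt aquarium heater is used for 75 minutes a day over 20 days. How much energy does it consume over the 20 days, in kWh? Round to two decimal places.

Runtime = 75 min × 20 = 1500 min = 25 h
Energy = 0.12 kW × 25 h = 3 kWh

3.00 kWh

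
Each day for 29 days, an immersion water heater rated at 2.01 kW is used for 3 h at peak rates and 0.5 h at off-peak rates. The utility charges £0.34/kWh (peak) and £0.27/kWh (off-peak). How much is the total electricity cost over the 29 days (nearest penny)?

£67.32

Peak energy = 2.01 kW × 3 h × 29 = 174.87 kWh
Off-peak energy = 2.01 kW × 0.5 h × 29 = 29.145 kWh
Cost = 174.87 × £0.34 + 29.145 × £0.27 = £59.4558 + £7.86915 = £67.32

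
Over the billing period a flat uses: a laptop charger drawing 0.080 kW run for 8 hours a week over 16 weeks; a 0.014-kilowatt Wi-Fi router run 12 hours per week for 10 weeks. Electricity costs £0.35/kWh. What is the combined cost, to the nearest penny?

laptop charger: Runtime = 8 h/week × 16 weeks = 128 h
laptop charger: 0.08 kW × 128 h = 10.24 kWh
Wi-Fi router: Runtime = 12 h/week × 10 weeks = 120 h
Wi-Fi router: 0.014 kW × 120 h = 1.68 kWh
Total energy = 11.92 kWh
Cost = 11.92 × £0.35 = £4.17

£4.17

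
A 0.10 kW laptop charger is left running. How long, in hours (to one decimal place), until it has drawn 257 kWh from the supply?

Hours = 257 kWh ÷ 0.1 kW = 2570.0 h

2570.0 h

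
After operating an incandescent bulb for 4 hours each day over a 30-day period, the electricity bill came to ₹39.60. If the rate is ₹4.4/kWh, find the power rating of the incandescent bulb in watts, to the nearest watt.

Energy = ₹39.60 ÷ ₹4.4/kWh = 9 kWh
Runtime = 4 h/day × 30 days = 120 h
Power = 9 kWh ÷ 120 h = 0.075 kW = 75 W

75 W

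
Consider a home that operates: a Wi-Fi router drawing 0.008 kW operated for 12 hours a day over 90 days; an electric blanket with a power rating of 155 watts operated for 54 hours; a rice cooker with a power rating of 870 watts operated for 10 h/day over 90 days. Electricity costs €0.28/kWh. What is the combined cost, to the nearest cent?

€224.00

Wi-Fi router: Runtime = 12 h/day × 90 days = 1080 h
Wi-Fi router: 0.008 kW × 1080 h = 8.64 kWh
electric blanket: 0.155 kW × 54 h = 8.37 kWh
rice cooker: Runtime = 10 h/day × 90 days = 900 h
rice cooker: 0.87 kW × 900 h = 783 kWh
Total energy = 800.01 kWh
Cost = 800.01 × €0.28 = €224.00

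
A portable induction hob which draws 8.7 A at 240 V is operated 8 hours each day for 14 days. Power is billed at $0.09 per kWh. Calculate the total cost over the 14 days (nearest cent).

Power = 8.7 A × 240 V = 2088 W = 2.088 kW
Runtime = 8 h/day × 14 days = 112 h
Energy = 2.088 kW × 112 h = 233.856 kWh
Cost = 233.856 kWh × $0.09/kWh = $21.05

$21.05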